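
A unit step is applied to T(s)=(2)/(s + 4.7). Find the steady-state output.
FVT: lim_{t→∞} y(t) = lim_{s→0} s*Y(s) where Y(s) = T(s)/s.
= lim_{s→0} T(s) = T(0) = num(0)/den(0) = 2/4.7 = 0.4255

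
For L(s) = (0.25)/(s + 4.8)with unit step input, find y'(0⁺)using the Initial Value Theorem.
IVT: y'(0⁺) = lim_{s→∞} s²·Y(s) = lim_{s→∞} s·L(s).
deg(num) = 0, deg(den) = 1, relative degree = 1, so s·L(s) → (leading num)/(leading den) = 0.25/1 = 0.25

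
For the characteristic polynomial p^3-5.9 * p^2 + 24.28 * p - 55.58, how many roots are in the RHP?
p^3 - 5.9*p^2 + 24.28*p - 55.58 = (p - 3.5)(p^2 - 2.4*p + 15.88). Poles: 1.2 + 3.8j, 1.2 - 3.8j, 3.5. RHP poles (Re>0): 3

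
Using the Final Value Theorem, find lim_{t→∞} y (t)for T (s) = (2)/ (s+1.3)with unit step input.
FVT: lim_{t→∞} y(t) = lim_{s→0} s*Y(s) where Y(s) = T(s)/s.
= lim_{s→0} T(s) = T(0) = num(0)/den(0) = 2/1.3 = 1.538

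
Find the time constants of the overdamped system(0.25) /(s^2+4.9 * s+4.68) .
Overdamped: real poles at -3.6, -1.3. τ = -1/pole → τ₁ = 0.2778, τ₂ = 0.7692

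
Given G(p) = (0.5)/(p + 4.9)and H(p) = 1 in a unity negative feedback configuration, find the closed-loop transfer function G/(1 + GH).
Closed-loop T = G/(1+GH).
Numerator: G_num * H_den = 0.5.
Denominator: G_den * H_den + G_num * H_num = (p + 4.9) + (0.5) = p + 5.4.
T(p) = (0.5)/(p + 5.4)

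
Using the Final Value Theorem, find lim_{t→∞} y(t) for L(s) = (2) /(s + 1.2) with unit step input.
FVT: lim_{t→∞} y(t) = lim_{s→0} s*Y(s) where Y(s) = L(s)/s.
= lim_{s→0} L(s) = L(0) = num(0)/den(0) = 2/1.2 = 1.667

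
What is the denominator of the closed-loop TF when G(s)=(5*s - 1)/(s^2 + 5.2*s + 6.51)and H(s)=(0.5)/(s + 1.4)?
Characteristic poly = G_den * H_den + G_num * H_num = (s^3 + 6.6*s^2 + 13.79*s + 9.114) + (2.5*s - 0.5) = s^3 + 6.6*s^2 + 16.29*s + 8.614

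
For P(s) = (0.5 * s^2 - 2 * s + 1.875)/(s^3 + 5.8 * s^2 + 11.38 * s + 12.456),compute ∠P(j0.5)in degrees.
Substitute s = j*0.5: P(j0.5) = 0.090042 - 0.136388j.
∠P(j0.5) = atan2(Im, Re) = atan2(-0.136388, 0.090042) = -56.57°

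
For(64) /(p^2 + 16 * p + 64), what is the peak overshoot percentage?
Standard form: ωn²/(p²+2ζωn·p+ωn²) → ωn = 8, ζ = 1.
ζ ≥ 1, so the response is non-oscillatory: peak overshoot = 0%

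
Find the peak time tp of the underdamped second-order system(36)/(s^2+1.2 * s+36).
Standard form: ωn²/(s²+2ζωn·s+ωn²) → ωn = 6, ζ = 0.1.
ωd = ωn·√(1-ζ²) = 6·√(1-0.1²) = 5.97.
tp = π/ωd = π/5.97 = 0.5262 s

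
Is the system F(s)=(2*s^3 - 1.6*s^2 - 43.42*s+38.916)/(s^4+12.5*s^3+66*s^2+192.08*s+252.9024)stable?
Denominator: s^4 + 12.5*s^3 + 66*s^2 + 192.08*s + 252.9024 = (s + 4.8)(s + 3.7)(s^2 + 4*s + 14.24). Poles: -2 + 3.2j, -2 - 3.2j, -3.7, -4.8. All Re(p)<0: Yes (stable)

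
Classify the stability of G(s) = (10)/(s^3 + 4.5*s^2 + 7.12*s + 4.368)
Denominator: s^3 + 4.5*s^2 + 7.12*s + 4.368 = (s + 2.1)(s^2 + 2.4*s + 2.08). Poles: -1.2 + 0.8j, -1.2 - 0.8j, -2.1. Stable (all poles in LHP)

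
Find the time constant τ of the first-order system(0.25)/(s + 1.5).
First-order system: τ = -1/pole. Pole = -1.5. τ = -1/(-1.5) = 0.6667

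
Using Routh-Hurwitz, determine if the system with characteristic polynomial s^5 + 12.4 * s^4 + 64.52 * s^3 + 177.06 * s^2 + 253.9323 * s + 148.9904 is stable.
Routh array:
s^5: [1, 64.52, 253.9323]; s^4: [12.4, 177.06, 148.9904]; s^3: [50.241, 241.917]; s^2: [117.352, 148.9904]; s^1: [178.131]; s^0: [148.9904]
First column: [1, 12.4, 50.241, 117.352, 178.131, 148.9904]. Sign changes = 0.
Yes, stable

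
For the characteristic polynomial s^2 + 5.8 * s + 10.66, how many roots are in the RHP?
Poles: -2.9 + 1.5j, -2.9 - 1.5j. RHP poles (Re>0): 0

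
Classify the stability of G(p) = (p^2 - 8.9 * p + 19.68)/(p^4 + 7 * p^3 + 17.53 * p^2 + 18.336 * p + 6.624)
Denominator: p^4 + 7*p^3 + 17.53*p^2 + 18.336*p + 6.624 = (p + 0.8)(p + 2.4)(p + 1.5)(p + 2.3). Poles: -0.8, -1.5, -2.3, -2.4. Stable (all poles in LHP)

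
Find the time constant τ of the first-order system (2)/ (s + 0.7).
First-order system: τ = -1/pole. Pole = -0.7. τ = -1/(-0.7) = 1.429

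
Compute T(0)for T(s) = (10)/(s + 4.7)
DC gain = T(0) = num(0)/den(0) = 10/4.7 = 2.128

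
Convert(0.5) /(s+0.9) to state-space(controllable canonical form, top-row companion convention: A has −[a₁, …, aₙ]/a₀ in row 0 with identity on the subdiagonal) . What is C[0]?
Reachable canonical form: C = numerator coefficients (right-aligned, zero-padded to length n).
num = 0.5, C = [[0.5]].
C[0] = 0.5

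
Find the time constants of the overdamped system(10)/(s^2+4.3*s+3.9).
Overdamped: real poles at -3, -1.3. τ = -1/pole → τ₁ = 0.3333, τ₂ = 0.7692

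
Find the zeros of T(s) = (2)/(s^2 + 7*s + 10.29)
Numerator is a nonzero constant (2) → Zeros: none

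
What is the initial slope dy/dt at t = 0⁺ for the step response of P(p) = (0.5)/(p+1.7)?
IVT: y'(0⁺) = lim_{p→∞} p²·Y(p) = lim_{p→∞} p·P(p).
deg(num) = 0, deg(den) = 1, relative degree = 1, so p·P(p) → (leading num)/(leading den) = 0.5/1 = 0.5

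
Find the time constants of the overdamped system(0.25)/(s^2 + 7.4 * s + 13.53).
Overdamped: real poles at -4.1, -3.3. τ = -1/pole → τ₁ = 0.2439, τ₂ = 0.303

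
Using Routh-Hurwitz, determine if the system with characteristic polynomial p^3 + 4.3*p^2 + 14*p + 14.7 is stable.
Routh array:
p^3: [1, 14]; p^2: [4.3, 14.7]; p^1: [10.5814]; p^0: [14.7]
First column: [1, 4.3, 10.5814, 14.7]. Sign changes = 0.
Yes, stable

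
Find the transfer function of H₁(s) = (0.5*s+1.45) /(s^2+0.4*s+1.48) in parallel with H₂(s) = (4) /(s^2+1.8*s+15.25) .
Parallel: H = H₁ + H₂ = (n₁·d₂ + n₂·d₁)/(d₁·d₂).
n₁·d₂ = 0.5*s^3 + 2.35*s^2 + 10.235*s + 22.1125. n₂·d₁ = 4*s^2 + 1.6*s + 5.92. Sum = 0.5*s^3 + 6.35*s^2 + 11.835*s + 28.0325. d₁·d₂ = s^4 + 2.2*s^3 + 17.45*s^2 + 8.764*s + 22.57.
H(s) = (0.5*s^3 + 6.35*s^2 + 11.835*s + 28.0325)/(s^4 + 2.2*s^3 + 17.45*s^2 + 8.764*s + 22.57)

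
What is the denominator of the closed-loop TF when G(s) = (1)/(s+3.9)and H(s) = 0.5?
Characteristic poly = G_den * H_den + G_num * H_num = (s + 3.9) + (0.5) = s + 4.4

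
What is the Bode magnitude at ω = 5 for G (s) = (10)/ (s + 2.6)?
Substitute s = j*5: G(j5) = 0.81864 - 1.57431j.
|G(j5)| = sqrt(Re² + Im²) = 1.774.
20*log₁₀(1.774) = 4.98 dB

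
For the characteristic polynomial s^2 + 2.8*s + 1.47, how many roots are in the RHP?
s^2 + 2.8*s + 1.47 = (s + 2.1)(s + 0.7). Poles: -0.7, -2.1. RHP poles (Re>0): 0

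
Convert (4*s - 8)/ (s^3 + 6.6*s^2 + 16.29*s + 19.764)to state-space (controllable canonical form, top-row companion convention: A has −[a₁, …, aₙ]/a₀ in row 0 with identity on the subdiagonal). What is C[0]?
Reachable canonical form: C = numerator coefficients (right-aligned, zero-padded to length n).
num = 4*s - 8, C = [[0, 4, -8]].
C[0] = 0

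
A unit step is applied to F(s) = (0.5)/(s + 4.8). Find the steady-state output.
FVT: lim_{t→∞} y(t) = lim_{s→0} s*Y(s) where Y(s) = F(s)/s.
= lim_{s→0} F(s) = F(0) = num(0)/den(0) = 0.5/4.8 = 0.1042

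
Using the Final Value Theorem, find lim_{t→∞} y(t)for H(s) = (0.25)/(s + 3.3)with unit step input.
FVT: lim_{t→∞} y(t) = lim_{s→0} s*Y(s) where Y(s) = H(s)/s.
= lim_{s→0} H(s) = H(0) = num(0)/den(0) = 0.25/3.3 = 0.07576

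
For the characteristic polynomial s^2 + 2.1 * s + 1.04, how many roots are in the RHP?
s^2 + 2.1*s + 1.04 = (s + 0.8)(s + 1.3). Poles: -0.8, -1.3. RHP poles (Re>0): 0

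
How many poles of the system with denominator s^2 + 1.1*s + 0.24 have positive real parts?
s^2 + 1.1*s + 0.24 = (s + 0.3)(s + 0.8). Poles: -0.3, -0.8. RHP poles (Re>0): 0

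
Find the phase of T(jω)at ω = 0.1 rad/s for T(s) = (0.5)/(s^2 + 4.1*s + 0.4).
Substitute s = j*0.1: T(j0.1) = 0.608994 - 0.640225j.
∠T(j0.1) = atan2(Im, Re) = atan2(-0.640225, 0.608994) = -46.43°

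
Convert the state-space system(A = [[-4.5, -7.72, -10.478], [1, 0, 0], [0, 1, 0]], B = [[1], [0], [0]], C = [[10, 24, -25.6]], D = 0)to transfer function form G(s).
G(s) = C(sI - A)⁻¹B + D.
Characteristic polynomial det(sI - A) = s^3 + 4.5*s^2 + 7.72*s + 10.478.
Numerator from C·adj(sI-A)·B + D·det(sI-A) = 10*s^2 + 24*s - 25.6.
G(s) = (10*s^2 + 24*s - 25.6)/(s^3 + 4.5*s^2 + 7.72*s + 10.478)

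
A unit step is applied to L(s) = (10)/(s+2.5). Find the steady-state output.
FVT: lim_{t→∞} y(t) = lim_{s→0} s*Y(s) where Y(s) = L(s)/s.
= lim_{s→0} L(s) = L(0) = num(0)/den(0) = 10/2.5 = 4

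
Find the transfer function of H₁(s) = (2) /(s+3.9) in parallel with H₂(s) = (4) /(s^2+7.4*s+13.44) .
Parallel: H = H₁ + H₂ = (n₁·d₂ + n₂·d₁)/(d₁·d₂).
n₁·d₂ = 2*s^2 + 14.8*s + 26.88. n₂·d₁ = 4*s + 15.6. Sum = 2*s^2 + 18.8*s + 42.48. d₁·d₂ = s^3 + 11.3*s^2 + 42.3*s + 52.416.
H(s) = (2*s^2 + 18.8*s + 42.48)/(s^3 + 11.3*s^2 + 42.3*s + 52.416)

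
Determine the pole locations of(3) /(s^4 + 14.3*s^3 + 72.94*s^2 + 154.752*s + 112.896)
Set denominator = 0: s^4 + 14.3*s^3 + 72.94*s^2 + 154.752*s + 112.896 = (s + 1.6)(s + 4.8)(s + 4.9)(s + 3) = 0 → Poles: -1.6, -3, -4.8, -4.9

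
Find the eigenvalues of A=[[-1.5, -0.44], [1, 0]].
Eigenvalues solve det(λI - A) = 0.
Characteristic polynomial: λ^2 + 1.5*λ + 0.44 = 0.
Factor: (λ + 0.4)(λ + 1.1) = 0.
Roots: -0.4, -1.1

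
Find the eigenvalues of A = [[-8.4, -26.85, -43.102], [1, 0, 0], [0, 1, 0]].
Eigenvalues solve det(λI - A) = 0.
Characteristic polynomial: λ^3 + 8.4*λ^2 + 26.85*λ + 43.102 = 0.
Factor: (λ + 4.6)(λ^2 + 3.8*λ + 9.37) = 0.
Roots: -1.9 + 2.4j, -1.9 - 2.4j, -4.6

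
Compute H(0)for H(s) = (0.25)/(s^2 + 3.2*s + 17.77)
DC gain = H(0) = num(0)/den(0) = 0.25/17.77 = 0.01407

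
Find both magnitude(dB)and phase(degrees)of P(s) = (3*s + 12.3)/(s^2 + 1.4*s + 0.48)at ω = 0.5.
Substitute s = j*0.5: P(j0.5) = 7.14496 - 15.2238j.
|P| = 20*log₁₀(sqrt(Re²+Im²)) = 24.52 dB.
∠P = atan2(Im, Re) = -64.86°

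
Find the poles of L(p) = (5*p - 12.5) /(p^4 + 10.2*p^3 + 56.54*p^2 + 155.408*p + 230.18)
Set denominator = 0: p^4 + 10.2*p^3 + 56.54*p^2 + 155.408*p + 230.18 = (p^2 + 5*p + 13.54)(p^2 + 5.2*p + 17) = 0 → Poles: -2.5 + 2.7j, -2.5 - 2.7j, -2.6 + 3.2j, -2.6 - 3.2j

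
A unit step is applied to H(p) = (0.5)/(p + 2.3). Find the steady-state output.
FVT: lim_{t→∞} y(t) = lim_{p→0} p*Y(p) where Y(p) = H(p)/p.
= lim_{p→0} H(p) = H(0) = num(0)/den(0) = 0.5/2.3 = 0.2174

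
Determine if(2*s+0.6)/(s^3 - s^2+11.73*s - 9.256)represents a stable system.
Denominator: s^3 - s^2 + 11.73*s - 9.256 = (s - 0.8)(s^2 - 0.2*s + 11.57). Poles: 0.1 + 3.4j, 0.1 - 3.4j, 0.8. All Re(p)<0: No (unstable)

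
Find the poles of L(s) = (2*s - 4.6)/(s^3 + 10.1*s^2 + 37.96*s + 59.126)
Set denominator = 0: s^3 + 10.1*s^2 + 37.96*s + 59.126 = (s + 4.7)(s^2 + 5.4*s + 12.58) = 0 → Poles: -2.7 + 2.3j, -2.7 - 2.3j, -4.7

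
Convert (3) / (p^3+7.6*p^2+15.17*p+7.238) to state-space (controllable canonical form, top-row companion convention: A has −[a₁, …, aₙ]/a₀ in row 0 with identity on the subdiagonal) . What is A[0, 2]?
Reachable canonical form for den = p^3 + 7.6*p^2 + 15.17*p + 7.238: top row of A = -[a₁,a₂,...,aₙ]/a₀, ones on the subdiagonal, zeros elsewhere.
A = [[-7.6, -15.17, -7.238], [1, 0, 0], [0, 1, 0]].
A[0,2] = -7.238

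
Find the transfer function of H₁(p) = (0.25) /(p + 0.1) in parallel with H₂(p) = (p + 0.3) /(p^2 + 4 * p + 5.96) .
Parallel: H = H₁ + H₂ = (n₁·d₂ + n₂·d₁)/(d₁·d₂).
n₁·d₂ = 0.25*p^2 + p + 1.49. n₂·d₁ = p^2 + 0.4*p + 0.03. Sum = 1.25*p^2 + 1.4*p + 1.52. d₁·d₂ = p^3 + 4.1*p^2 + 6.36*p + 0.596.
H(p) = (1.25*p^2 + 1.4*p + 1.52)/(p^3 + 4.1*p^2 + 6.36*p + 0.596)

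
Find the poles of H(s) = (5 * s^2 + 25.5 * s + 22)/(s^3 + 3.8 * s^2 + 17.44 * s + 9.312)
Set denominator = 0: s^3 + 3.8*s^2 + 17.44*s + 9.312 = (s + 0.6)(s^2 + 3.2*s + 15.52) = 0 → Poles: -0.6, -1.6 + 3.6j, -1.6 - 3.6j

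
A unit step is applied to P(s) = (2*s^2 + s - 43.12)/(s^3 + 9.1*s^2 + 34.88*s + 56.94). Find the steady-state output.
FVT: lim_{t→∞} y(t) = lim_{s→0} s*Y(s) where Y(s) = P(s)/s.
= lim_{s→0} P(s) = P(0) = num(0)/den(0) = -43.12/56.94 = -0.7573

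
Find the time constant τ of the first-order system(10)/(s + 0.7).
First-order system: τ = -1/pole. Pole = -0.7. τ = -1/(-0.7) = 1.429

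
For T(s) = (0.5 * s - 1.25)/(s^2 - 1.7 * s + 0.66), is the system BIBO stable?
Denominator: s^2 - 1.7*s + 0.66 = (s - 1.1)(s - 0.6). Poles: 0.6, 1.1. All Re(p)<0: No (unstable)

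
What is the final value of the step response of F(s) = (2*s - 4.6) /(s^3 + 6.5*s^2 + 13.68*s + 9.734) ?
FVT: lim_{t→∞} y(t) = lim_{s→0} s*Y(s) where Y(s) = F(s)/s.
= lim_{s→0} F(s) = F(0) = num(0)/den(0) = -4.6/9.734 = -0.4726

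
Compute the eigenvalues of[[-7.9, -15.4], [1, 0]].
Eigenvalues solve det(λI - A) = 0.
Characteristic polynomial: λ^2 + 7.9*λ + 15.4 = 0.
Factor: (λ + 4.4)(λ + 3.5) = 0.
Roots: -3.5, -4.4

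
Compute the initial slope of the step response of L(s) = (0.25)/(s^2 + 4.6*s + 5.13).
IVT: y'(0⁺) = lim_{s→∞} s²·Y(s) = lim_{s→∞} s·L(s).
deg(num) = 0, deg(den) = 2, relative degree = 2 ≥ 2, so s·L(s) → 0. Initial slope = 0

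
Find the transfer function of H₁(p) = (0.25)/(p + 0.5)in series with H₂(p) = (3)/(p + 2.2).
Series: H = H₁ · H₂ = (n₁·n₂)/(d₁·d₂).
Num: n₁·n₂ = 0.75. Den: d₁·d₂ = p^2 + 2.7*p + 1.1.
H(p) = (0.75)/(p^2 + 2.7*p + 1.1)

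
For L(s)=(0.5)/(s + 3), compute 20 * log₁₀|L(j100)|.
Substitute s = j*100: L(j100) = 0.000149865 - 0.0049955j.
|L(j100)| = sqrt(Re² + Im²) = 0.004998.
20*log₁₀(0.004998) = -46.02 dB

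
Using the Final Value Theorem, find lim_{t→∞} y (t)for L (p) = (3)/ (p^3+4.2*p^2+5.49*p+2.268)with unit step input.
FVT: lim_{t→∞} y(t) = lim_{p→0} p*Y(p) where Y(p) = L(p)/p.
= lim_{p→0} L(p) = L(0) = num(0)/den(0) = 3/2.268 = 1.323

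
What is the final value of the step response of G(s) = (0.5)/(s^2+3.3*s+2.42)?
FVT: lim_{t→∞} y(t) = lim_{s→0} s*Y(s) where Y(s) = G(s)/s.
= lim_{s→0} G(s) = G(0) = num(0)/den(0) = 0.5/2.42 = 0.2066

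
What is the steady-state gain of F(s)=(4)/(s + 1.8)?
DC gain = F(0) = num(0)/den(0) = 4/1.8 = 2.222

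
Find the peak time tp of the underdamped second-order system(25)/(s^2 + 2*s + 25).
Standard form: ωn²/(s²+2ζωn·s+ωn²) → ωn = 5, ζ = 0.2.
ωd = ωn·√(1-ζ²) = 5·√(1-0.2²) = 4.899.
tp = π/ωd = π/4.899 = 0.6413 s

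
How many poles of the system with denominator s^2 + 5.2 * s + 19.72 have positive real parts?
Poles: -2.6 + 3.6j, -2.6 - 3.6j. RHP poles (Re>0): 0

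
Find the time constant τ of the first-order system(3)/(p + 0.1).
First-order system: τ = -1/pole. Pole = -0.1. τ = -1/(-0.1) = 10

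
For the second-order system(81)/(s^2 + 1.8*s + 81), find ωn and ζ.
Standard form: ωn²/(s²+2ζωn·s+ωn²).
const=81=ωn² → ωn=9, s coeff=1.8=2ζωn → ζ=0.1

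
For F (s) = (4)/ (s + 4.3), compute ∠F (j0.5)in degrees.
Substitute s = j*0.5: F(j0.5) = 0.917823 - 0.106724j.
∠F(j0.5) = atan2(Im, Re) = atan2(-0.106724, 0.917823) = -6.63°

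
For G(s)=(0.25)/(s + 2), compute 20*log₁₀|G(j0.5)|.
Substitute s = j*0.5: G(j0.5) = 0.117647 - 0.0294118j.
|G(j0.5)| = sqrt(Re² + Im²) = 0.1213.
20*log₁₀(0.1213) = -18.33 dB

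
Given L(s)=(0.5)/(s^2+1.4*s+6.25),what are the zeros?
Numerator is a nonzero constant (0.5) → Zeros: none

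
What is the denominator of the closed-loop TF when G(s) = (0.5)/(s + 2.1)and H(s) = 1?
Characteristic poly = G_den * H_den + G_num * H_num = (s + 2.1) + (0.5) = s + 2.6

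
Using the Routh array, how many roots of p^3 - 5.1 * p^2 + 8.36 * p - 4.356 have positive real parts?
Routh array:
p^3: [1, 8.36]; p^2: [-5.1, -4.356]; p^1: [7.50588]; p^0: [-4.356]
First column: [1, -5.1, 7.50588, -4.356]. Sign changes = RHP roots = 3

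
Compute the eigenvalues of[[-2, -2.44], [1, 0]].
Eigenvalues solve det(λI - A) = 0.
Characteristic polynomial: λ^2 + 2*λ + 2.44 = 0.
Roots: -1 + 1.2j, -1 - 1.2j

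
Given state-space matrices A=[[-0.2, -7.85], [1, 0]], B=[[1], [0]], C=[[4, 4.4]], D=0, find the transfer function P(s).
P(s) = C(sI - A)⁻¹B + D.
Characteristic polynomial det(sI - A) = s^2 + 0.2*s + 7.85.
Numerator from C·adj(sI-A)·B + D·det(sI-A) = 4*s + 4.4.
P(s) = (4*s + 4.4)/(s^2 + 0.2*s + 7.85)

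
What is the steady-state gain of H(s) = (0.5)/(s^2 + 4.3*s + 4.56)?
DC gain = H(0) = num(0)/den(0) = 0.5/4.56 = 0.1096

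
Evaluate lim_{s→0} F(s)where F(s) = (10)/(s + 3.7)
DC gain = F(0) = num(0)/den(0) = 10/3.7 = 2.703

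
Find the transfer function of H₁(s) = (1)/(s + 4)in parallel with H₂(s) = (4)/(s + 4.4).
Parallel: H = H₁ + H₂ = (n₁·d₂ + n₂·d₁)/(d₁·d₂).
n₁·d₂ = s + 4.4. n₂·d₁ = 4*s + 16. Sum = 5*s + 20.4. d₁·d₂ = s^2 + 8.4*s + 17.6.
H(s) = (5*s + 20.4)/(s^2 + 8.4*s + 17.6)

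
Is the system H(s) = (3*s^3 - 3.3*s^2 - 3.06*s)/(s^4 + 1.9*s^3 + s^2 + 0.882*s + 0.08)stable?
Denominator: s^4 + 1.9*s^3 + s^2 + 0.882*s + 0.08 = (s + 1.6)(s + 0.1)(s^2 + 0.2*s + 0.5). Poles: -0.1, -0.1 + 0.7j, -0.1 - 0.7j, -1.6. All Re(p)<0: Yes (stable)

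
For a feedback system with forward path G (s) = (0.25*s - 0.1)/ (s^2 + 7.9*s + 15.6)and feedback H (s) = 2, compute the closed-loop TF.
Closed-loop T = G/(1+GH).
Numerator: G_num * H_den = 0.25*s - 0.1.
Denominator: G_den * H_den + G_num * H_num = (s^2 + 7.9*s + 15.6) + (0.5*s - 0.2) = s^2 + 8.4*s + 15.4.
T(s) = (0.25*s - 0.1)/(s^2 + 8.4*s + 15.4)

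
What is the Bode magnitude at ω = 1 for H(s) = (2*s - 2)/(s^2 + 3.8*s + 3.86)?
Substitute s = j*1: H(j1) = 0.0831138 + 0.58887j.
|H(j1)| = sqrt(Re² + Im²) = 0.5947.
20*log₁₀(0.5947) = -4.51 dB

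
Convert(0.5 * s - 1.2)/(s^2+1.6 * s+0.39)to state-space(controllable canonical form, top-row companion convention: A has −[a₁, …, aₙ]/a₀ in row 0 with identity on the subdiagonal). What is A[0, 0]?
Reachable canonical form for den = s^2 + 1.6*s + 0.39: top row of A = -[a₁,a₂,...,aₙ]/a₀, ones on the subdiagonal, zeros elsewhere.
A = [[-1.6, -0.39], [1, 0]].
A[0,0] = -1.6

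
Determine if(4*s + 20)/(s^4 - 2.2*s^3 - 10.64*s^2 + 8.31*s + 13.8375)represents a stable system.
Denominator: s^4 - 2.2*s^3 - 10.64*s^2 + 8.31*s + 13.8375 = (s - 1.5)(s + 2.5)(s - 4.1)(s + 0.9). Poles: -0.9, -2.5, 1.5, 4.1. All Re(p)<0: No (unstable)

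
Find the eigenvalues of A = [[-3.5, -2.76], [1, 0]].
Eigenvalues solve det(λI - A) = 0.
Characteristic polynomial: λ^2 + 3.5*λ + 2.76 = 0.
Factor: (λ + 2.3)(λ + 1.2) = 0.
Roots: -1.2, -2.3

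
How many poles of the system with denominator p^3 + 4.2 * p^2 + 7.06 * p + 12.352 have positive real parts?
p^3 + 4.2*p^2 + 7.06*p + 12.352 = (p + 3.2)(p^2 + p + 3.86). Poles: -0.5 + 1.9j, -0.5 - 1.9j, -3.2. RHP poles (Re>0): 0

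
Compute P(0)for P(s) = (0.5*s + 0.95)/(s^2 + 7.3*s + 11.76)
DC gain = P(0) = num(0)/den(0) = 0.95/11.76 = 0.08078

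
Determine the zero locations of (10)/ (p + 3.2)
Numerator is a nonzero constant (10) → Zeros: none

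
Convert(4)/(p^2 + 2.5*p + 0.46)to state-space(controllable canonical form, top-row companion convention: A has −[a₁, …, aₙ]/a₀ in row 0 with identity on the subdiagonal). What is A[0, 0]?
Reachable canonical form for den = p^2 + 2.5*p + 0.46: top row of A = -[a₁,a₂,...,aₙ]/a₀, ones on the subdiagonal, zeros elsewhere.
A = [[-2.5, -0.46], [1, 0]].
A[0,0] = -2.5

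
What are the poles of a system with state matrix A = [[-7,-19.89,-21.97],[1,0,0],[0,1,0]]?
Eigenvalues solve det(λI - A) = 0.
Characteristic polynomial: λ^3 + 7*λ^2 + 19.89*λ + 21.97 = 0.
Factor: (λ + 2.6)(λ^2 + 4.4*λ + 8.45) = 0.
Roots: -2.2 + 1.9j, -2.2 - 1.9j, -2.6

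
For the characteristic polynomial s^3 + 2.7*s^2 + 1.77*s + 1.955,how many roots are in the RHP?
s^3 + 2.7*s^2 + 1.77*s + 1.955 = (s + 2.3)(s^2 + 0.4*s + 0.85). Poles: -0.2 + 0.9j, -0.2 - 0.9j, -2.3. RHP poles (Re>0): 0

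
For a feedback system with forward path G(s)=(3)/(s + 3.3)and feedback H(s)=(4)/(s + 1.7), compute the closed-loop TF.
Closed-loop T = G/(1+GH).
Numerator: G_num * H_den = 3*s + 5.1.
Denominator: G_den * H_den + G_num * H_num = (s^2 + 5*s + 5.61) + (12) = s^2 + 5*s + 17.61.
T(s) = (3*s + 5.1)/(s^2 + 5*s + 17.61)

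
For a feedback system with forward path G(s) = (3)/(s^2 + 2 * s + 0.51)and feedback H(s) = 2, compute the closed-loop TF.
Closed-loop T = G/(1+GH).
Numerator: G_num * H_den = 3.
Denominator: G_den * H_den + G_num * H_num = (s^2 + 2*s + 0.51) + (6) = s^2 + 2*s + 6.51.
T(s) = (3)/(s^2 + 2*s + 6.51)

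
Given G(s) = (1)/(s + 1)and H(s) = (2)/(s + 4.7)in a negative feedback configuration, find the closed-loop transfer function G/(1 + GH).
Closed-loop T = G/(1+GH).
Numerator: G_num * H_den = s + 4.7.
Denominator: G_den * H_den + G_num * H_num = (s^2 + 5.7*s + 4.7) + (2) = s^2 + 5.7*s + 6.7.
T(s) = (s + 4.7)/(s^2 + 5.7*s + 6.7)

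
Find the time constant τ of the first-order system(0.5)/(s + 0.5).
First-order system: τ = -1/pole. Pole = -0.5. τ = -1/(-0.5) = 2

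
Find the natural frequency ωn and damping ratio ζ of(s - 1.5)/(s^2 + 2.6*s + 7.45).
Underdamped: complex pole -1.3 + 2.4j. ωn = |pole| = 2.729, ζ = -Re(pole)/ωn = 0.4763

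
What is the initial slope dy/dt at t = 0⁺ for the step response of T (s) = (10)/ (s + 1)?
IVT: y'(0⁺) = lim_{s→∞} s²·Y(s) = lim_{s→∞} s·T(s).
deg(num) = 0, deg(den) = 1, relative degree = 1, so s·T(s) → (leading num)/(leading den) = 10/1 = 10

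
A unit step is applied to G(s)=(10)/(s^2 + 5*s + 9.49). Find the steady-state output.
FVT: lim_{t→∞} y(t) = lim_{s→0} s*Y(s) where Y(s) = G(s)/s.
= lim_{s→0} G(s) = G(0) = num(0)/den(0) = 10/9.49 = 1.054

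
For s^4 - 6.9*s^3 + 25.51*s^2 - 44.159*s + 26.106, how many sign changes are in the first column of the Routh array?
Routh array:
s^4: [1, 25.51, 26.106]; s^3: [-6.9, -44.159]; s^2: [19.1101, 26.106]; s^1: [-34.733]; s^0: [26.106]
First column: [1, -6.9, 19.1101, -34.733, 26.106]. Sign changes = 4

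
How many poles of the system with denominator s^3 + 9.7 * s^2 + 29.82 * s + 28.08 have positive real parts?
s^3 + 9.7*s^2 + 29.82*s + 28.08 = (s + 4)(s + 3.9)(s + 1.8). Poles: -1.8, -3.9, -4. RHP poles (Re>0): 0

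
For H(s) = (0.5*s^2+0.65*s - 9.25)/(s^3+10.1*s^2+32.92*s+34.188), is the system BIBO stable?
Denominator: s^3 + 10.1*s^2 + 32.92*s + 34.188 = (s + 3.7)(s + 2.2)(s + 4.2). Poles: -2.2, -3.7, -4.2. All Re(p)<0: Yes (stable)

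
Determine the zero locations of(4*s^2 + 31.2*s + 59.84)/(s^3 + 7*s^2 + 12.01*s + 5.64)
Set numerator = 0: 4*s^2 + 31.2*s + 59.84 = 4*(s + 3.4)(s + 4.4) = 0 → Zeros: -3.4, -4.4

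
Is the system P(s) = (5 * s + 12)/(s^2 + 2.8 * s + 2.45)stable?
Denominator: s^2 + 2.8*s + 2.45. Poles: -1.4 + 0.7j, -1.4 - 0.7j. All Re(p)<0: Yes (stable)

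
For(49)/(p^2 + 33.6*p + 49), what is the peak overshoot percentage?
Standard form: ωn²/(p²+2ζωn·p+ωn²) → ωn = 7, ζ = 2.4.
ζ ≥ 1, so the response is non-oscillatory: peak overshoot = 0%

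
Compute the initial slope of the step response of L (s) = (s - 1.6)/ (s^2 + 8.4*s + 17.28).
IVT: y'(0⁺) = lim_{s→∞} s²·Y(s) = lim_{s→∞} s·L(s).
deg(num) = 1, deg(den) = 2, relative degree = 1, so s·L(s) → (leading num)/(leading den) = 1/1 = 1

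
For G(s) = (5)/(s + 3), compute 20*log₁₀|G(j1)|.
Substitute s = j*1: G(j1) = 1.5 - 0.5j.
|G(j1)| = sqrt(Re² + Im²) = 1.581.
20*log₁₀(1.581) = 3.98 dB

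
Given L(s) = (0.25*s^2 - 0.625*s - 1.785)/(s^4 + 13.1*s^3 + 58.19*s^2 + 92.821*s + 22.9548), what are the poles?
Set denominator = 0: s^4 + 13.1*s^3 + 58.19*s^2 + 92.821*s + 22.9548 = (s + 4.7)(s + 3.7)(s + 4.4)(s + 0.3) = 0 → Poles: -0.3, -3.7, -4.4, -4.7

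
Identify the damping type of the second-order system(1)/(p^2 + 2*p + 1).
Standard form: ωn²/(p²+2ζωn·p+ωn²) gives ωn=1, ζ=1.
Critically damped (ζ = 1)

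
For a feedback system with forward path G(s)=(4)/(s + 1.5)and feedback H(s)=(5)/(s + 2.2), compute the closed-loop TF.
Closed-loop T = G/(1+GH).
Numerator: G_num * H_den = 4*s + 8.8.
Denominator: G_den * H_den + G_num * H_num = (s^2 + 3.7*s + 3.3) + (20) = s^2 + 3.7*s + 23.3.
T(s) = (4*s + 8.8)/(s^2 + 3.7*s + 23.3)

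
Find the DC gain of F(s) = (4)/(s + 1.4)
DC gain = F(0) = num(0)/den(0) = 4/1.4 = 2.857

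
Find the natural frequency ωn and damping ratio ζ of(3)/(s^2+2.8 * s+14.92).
Underdamped: complex pole -1.4 + 3.6j. ωn = |pole| = 3.863, ζ = -Re(pole)/ωn = 0.3624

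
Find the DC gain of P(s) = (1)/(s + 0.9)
DC gain = P(0) = num(0)/den(0) = 1/0.9 = 1.111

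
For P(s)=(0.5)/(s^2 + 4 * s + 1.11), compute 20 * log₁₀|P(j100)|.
Substitute s = j*100: P(j100) = -4.99257e-05 - 1.99725e-06j.
|P(j100)| = sqrt(Re² + Im²) = 4.997e-05.
20*log₁₀(4.997e-05) = -86.03 dB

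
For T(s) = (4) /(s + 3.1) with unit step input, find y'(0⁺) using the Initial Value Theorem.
IVT: y'(0⁺) = lim_{s→∞} s²·Y(s) = lim_{s→∞} s·T(s).
deg(num) = 0, deg(den) = 1, relative degree = 1, so s·T(s) → (leading num)/(leading den) = 4/1 = 4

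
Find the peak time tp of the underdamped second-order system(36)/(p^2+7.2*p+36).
Standard form: ωn²/(p²+2ζωn·p+ωn²) → ωn = 6, ζ = 0.6.
ωd = ωn·√(1-ζ²) = 6·√(1-0.6²) = 4.8.
tp = π/ωd = π/4.8 = 0.6545 s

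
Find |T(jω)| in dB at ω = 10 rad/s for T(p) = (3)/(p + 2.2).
Substitute p = j*10: T(j10) = 0.0629531 - 0.28615j.
|T(j10)| = sqrt(Re² + Im²) = 0.293.
20*log₁₀(0.293) = -10.66 dB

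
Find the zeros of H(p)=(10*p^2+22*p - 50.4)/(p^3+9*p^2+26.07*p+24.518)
Set numerator = 0: 10*p^2 + 22*p - 50.4 = 10*(p + 3.6)(p - 1.4) = 0 → Zeros: -3.6, 1.4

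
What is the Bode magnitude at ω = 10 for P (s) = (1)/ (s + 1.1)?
Substitute s = j*10: P(j10) = 0.0108685 - 0.0988045j.
|P(j10)| = sqrt(Re² + Im²) = 0.0994.
20*log₁₀(0.0994) = -20.05 dB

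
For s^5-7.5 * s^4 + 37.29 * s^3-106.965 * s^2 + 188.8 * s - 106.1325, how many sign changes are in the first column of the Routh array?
Routh array:
s^5: [1, 37.29, 188.8]; s^4: [-7.5, -106.965, -106.1325]; s^3: [23.028, 174.649]; s^2: [-50.0835, -106.1325]; s^1: [125.85]; s^0: [-106.1325]
First column: [1, -7.5, 23.028, -50.0835, 125.85, -106.1325]. Sign changes = 5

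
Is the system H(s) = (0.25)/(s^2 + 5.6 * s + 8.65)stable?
Denominator: s^2 + 5.6*s + 8.65. Poles: -2.8 + 0.9j, -2.8 - 0.9j. All Re(p)<0: Yes (stable)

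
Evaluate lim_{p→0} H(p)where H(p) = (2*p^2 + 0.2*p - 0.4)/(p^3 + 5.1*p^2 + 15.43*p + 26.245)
DC gain = H(0) = num(0)/den(0) = -0.4/26.245 = -0.01524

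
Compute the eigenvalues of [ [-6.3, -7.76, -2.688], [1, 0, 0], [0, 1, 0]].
Eigenvalues solve det(λI - A) = 0.
Characteristic polynomial: λ^3 + 6.3*λ^2 + 7.76*λ + 2.688 = 0.
Factor: (λ + 0.7)(λ + 4.8)(λ + 0.8) = 0.
Roots: -0.7, -0.8, -4.8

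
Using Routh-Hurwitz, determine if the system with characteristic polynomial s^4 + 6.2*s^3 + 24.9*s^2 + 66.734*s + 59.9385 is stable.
Routh array:
s^4: [1, 24.9, 59.9385]; s^3: [6.2, 66.734]; s^2: [14.1365, 59.9385]; s^1: [40.446]; s^0: [59.9385]
First column: [1, 6.2, 14.1365, 40.446, 59.9385]. Sign changes = 0.
Yes, stable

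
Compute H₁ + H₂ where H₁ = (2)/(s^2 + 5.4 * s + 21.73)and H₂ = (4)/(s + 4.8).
Parallel: H = H₁ + H₂ = (n₁·d₂ + n₂·d₁)/(d₁·d₂).
n₁·d₂ = 2*s + 9.6. n₂·d₁ = 4*s^2 + 21.6*s + 86.92. Sum = 4*s^2 + 23.6*s + 96.52. d₁·d₂ = s^3 + 10.2*s^2 + 47.65*s + 104.304.
H(s) = (4*s^2 + 23.6*s + 96.52)/(s^3 + 10.2*s^2 + 47.65*s + 104.304)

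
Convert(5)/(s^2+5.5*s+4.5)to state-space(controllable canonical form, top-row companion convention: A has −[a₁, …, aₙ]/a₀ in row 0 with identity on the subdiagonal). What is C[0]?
Reachable canonical form: C = numerator coefficients (right-aligned, zero-padded to length n).
num = 5, C = [[0, 5]].
C[0] = 0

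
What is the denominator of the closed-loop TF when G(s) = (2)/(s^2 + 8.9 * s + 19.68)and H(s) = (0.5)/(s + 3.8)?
Characteristic poly = G_den * H_den + G_num * H_num = (s^3 + 12.7*s^2 + 53.5*s + 74.784) + (1) = s^3 + 12.7*s^2 + 53.5*s + 75.784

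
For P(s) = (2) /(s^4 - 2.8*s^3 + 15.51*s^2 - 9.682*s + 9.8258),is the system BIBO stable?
Denominator: s^4 - 2.8*s^3 + 15.51*s^2 - 9.682*s + 9.8258 = (s^2 - 2.2*s + 13.46)(s^2 - 0.6*s + 0.73). Poles: 0.3 + 0.8j, 0.3 - 0.8j, 1.1 + 3.5j, 1.1 - 3.5j. All Re(p)<0: No (unstable)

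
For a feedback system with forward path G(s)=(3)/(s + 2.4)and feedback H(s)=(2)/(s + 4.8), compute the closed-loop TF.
Closed-loop T = G/(1+GH).
Numerator: G_num * H_den = 3*s + 14.4.
Denominator: G_den * H_den + G_num * H_num = (s^2 + 7.2*s + 11.52) + (6) = s^2 + 7.2*s + 17.52.
T(s) = (3*s + 14.4)/(s^2 + 7.2*s + 17.52)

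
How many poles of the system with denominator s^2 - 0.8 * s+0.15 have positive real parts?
s^2 - 0.8*s + 0.15 = (s - 0.5)(s - 0.3). Poles: 0.3, 0.5. RHP poles (Re>0): 2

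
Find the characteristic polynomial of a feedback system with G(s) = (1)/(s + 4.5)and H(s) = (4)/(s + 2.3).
Characteristic poly = G_den * H_den + G_num * H_num = (s^2 + 6.8*s + 10.35) + (4) = s^2 + 6.8*s + 14.35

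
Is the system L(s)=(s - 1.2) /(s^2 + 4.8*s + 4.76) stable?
Denominator: s^2 + 4.8*s + 4.76 = (s + 1.4)(s + 3.4). Poles: -1.4, -3.4. All Re(p)<0: Yes (stable)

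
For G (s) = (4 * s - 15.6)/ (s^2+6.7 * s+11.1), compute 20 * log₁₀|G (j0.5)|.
Substitute s = j*0.5: G(j0.5) = -1.26069 + 0.573578j.
|G(j0.5)| = sqrt(Re² + Im²) = 1.385.
20*log₁₀(1.385) = 2.83 dB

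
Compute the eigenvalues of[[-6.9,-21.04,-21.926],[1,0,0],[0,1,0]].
Eigenvalues solve det(λI - A) = 0.
Characteristic polynomial: λ^3 + 6.9*λ^2 + 21.04*λ + 21.926 = 0.
Factor: (λ + 1.9)(λ^2 + 5*λ + 11.54) = 0.
Roots: -1.9, -2.5 + 2.3j, -2.5 - 2.3j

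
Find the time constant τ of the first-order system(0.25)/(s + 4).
First-order system: τ = -1/pole. Pole = -4. τ = -1/(-4) = 0.25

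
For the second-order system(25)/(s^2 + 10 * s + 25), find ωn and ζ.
Standard form: ωn²/(s²+2ζωn·s+ωn²).
const=25=ωn² → ωn=5, s coeff=10=2ζωn → ζ=1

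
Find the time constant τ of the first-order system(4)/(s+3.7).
First-order system: τ = -1/pole. Pole = -3.7. τ = -1/(-3.7) = 0.2703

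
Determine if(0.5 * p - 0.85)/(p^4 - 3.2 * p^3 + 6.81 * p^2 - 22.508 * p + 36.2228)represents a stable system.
Denominator: p^4 - 3.2*p^3 + 6.81*p^2 - 22.508*p + 36.2228 = (p^2 - 4.4*p + 5.48)(p^2 + 1.2*p + 6.61). Poles: -0.6 + 2.5j, -0.6 - 2.5j, 2.2 + 0.8j, 2.2 - 0.8j. All Re(p)<0: No (unstable)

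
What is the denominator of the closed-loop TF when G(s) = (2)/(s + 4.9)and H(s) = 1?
Characteristic poly = G_den * H_den + G_num * H_num = (s + 4.9) + (2) = s + 6.9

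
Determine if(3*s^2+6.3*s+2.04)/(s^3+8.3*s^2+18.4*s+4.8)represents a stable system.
Denominator: s^3 + 8.3*s^2 + 18.4*s + 4.8 = (s + 4)(s + 0.3)(s + 4). Poles: -0.3, -4, -4. All Re(p)<0: Yes (stable)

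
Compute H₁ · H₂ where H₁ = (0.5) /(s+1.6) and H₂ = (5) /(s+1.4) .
Series: H = H₁ · H₂ = (n₁·n₂)/(d₁·d₂).
Num: n₁·n₂ = 2.5. Den: d₁·d₂ = s^2 + 3*s + 2.24.
H(s) = (2.5)/(s^2 + 3*s + 2.24)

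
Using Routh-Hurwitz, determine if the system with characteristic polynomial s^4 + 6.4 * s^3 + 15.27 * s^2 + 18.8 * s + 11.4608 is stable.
Routh array:
s^4: [1, 15.27, 11.4608]; s^3: [6.4, 18.8]; s^2: [12.3325, 11.4608]; s^1: [12.8524]; s^0: [11.4608]
First column: [1, 6.4, 12.3325, 12.8524, 11.4608]. Sign changes = 0.
Yes, stable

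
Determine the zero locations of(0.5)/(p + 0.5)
Numerator is a nonzero constant (0.5) → Zeros: none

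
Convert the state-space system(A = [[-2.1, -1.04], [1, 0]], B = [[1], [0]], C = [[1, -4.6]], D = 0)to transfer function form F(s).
F(s) = C(sI - A)⁻¹B + D.
Characteristic polynomial det(sI - A) = s^2 + 2.1*s + 1.04.
Numerator from C·adj(sI-A)·B + D·det(sI-A) = s - 4.6.
F(s) = (s - 4.6)/(s^2 + 2.1*s + 1.04)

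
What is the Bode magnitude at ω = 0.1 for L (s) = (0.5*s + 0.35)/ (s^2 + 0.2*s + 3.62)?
Substitute s = j*0.1: L(j0.1) = 0.0970267 + 0.0133129j.
|L(j0.1)| = sqrt(Re² + Im²) = 0.09794.
20*log₁₀(0.09794) = -20.18 dB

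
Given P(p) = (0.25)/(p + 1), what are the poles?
Set denominator = 0: p + 1 = 0 → Poles: -1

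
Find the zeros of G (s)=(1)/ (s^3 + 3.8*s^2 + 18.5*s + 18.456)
Numerator is a nonzero constant (1) → Zeros: none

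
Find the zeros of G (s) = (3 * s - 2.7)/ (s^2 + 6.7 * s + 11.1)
Set numerator = 0: 3*s - 2.7 = 0 → Zeros: 0.9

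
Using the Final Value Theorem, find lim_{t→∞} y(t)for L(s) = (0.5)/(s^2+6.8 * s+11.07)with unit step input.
FVT: lim_{t→∞} y(t) = lim_{s→0} s*Y(s) where Y(s) = L(s)/s.
= lim_{s→0} L(s) = L(0) = num(0)/den(0) = 0.5/11.07 = 0.04517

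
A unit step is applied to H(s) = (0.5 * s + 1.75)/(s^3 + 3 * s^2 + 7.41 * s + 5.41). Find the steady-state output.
FVT: lim_{t→∞} y(t) = lim_{s→0} s*Y(s) where Y(s) = H(s)/s.
= lim_{s→0} H(s) = H(0) = num(0)/den(0) = 1.75/5.41 = 0.3235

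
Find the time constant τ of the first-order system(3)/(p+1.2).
First-order system: τ = -1/pole. Pole = -1.2. τ = -1/(-1.2) = 0.8333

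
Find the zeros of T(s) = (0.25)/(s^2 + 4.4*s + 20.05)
Numerator is a nonzero constant (0.25) → Zeros: none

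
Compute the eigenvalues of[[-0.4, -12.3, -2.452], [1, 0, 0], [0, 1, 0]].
Eigenvalues solve det(λI - A) = 0.
Characteristic polynomial: λ^3 + 0.4*λ^2 + 12.3*λ + 2.452 = 0.
Factor: (λ + 0.2)(λ^2 + 0.2*λ + 12.26) = 0.
Roots: -0.1 + 3.5j, -0.1 - 3.5j, -0.2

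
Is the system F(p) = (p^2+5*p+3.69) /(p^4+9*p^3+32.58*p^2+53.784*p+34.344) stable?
Denominator: p^4 + 9*p^3 + 32.58*p^2 + 53.784*p + 34.344 = (p^2 + 3.6*p + 3.6)(p^2 + 5.4*p + 9.54). Poles: -1.8 + 0.6j, -1.8 - 0.6j, -2.7 + 1.5j, -2.7 - 1.5j. All Re(p)<0: Yes (stable)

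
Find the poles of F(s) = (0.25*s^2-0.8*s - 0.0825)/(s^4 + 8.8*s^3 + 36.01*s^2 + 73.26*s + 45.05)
Set denominator = 0: s^4 + 8.8*s^3 + 36.01*s^2 + 73.26*s + 45.05 = (s + 1)(s + 3.4)(s^2 + 4.4*s + 13.25) = 0 → Poles: -1, -2.2 + 2.9j, -2.2 - 2.9j, -3.4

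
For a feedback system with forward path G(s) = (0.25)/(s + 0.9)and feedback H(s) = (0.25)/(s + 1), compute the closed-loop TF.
Closed-loop T = G/(1+GH).
Numerator: G_num * H_den = 0.25*s + 0.25.
Denominator: G_den * H_den + G_num * H_num = (s^2 + 1.9*s + 0.9) + (0.0625) = s^2 + 1.9*s + 0.9625.
T(s) = (0.25*s + 0.25)/(s^2 + 1.9*s + 0.9625)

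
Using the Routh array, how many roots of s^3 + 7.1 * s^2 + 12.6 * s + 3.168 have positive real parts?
Routh array:
s^3: [1, 12.6]; s^2: [7.1, 3.168]; s^1: [12.1538]; s^0: [3.168]
First column: [1, 7.1, 12.1538, 3.168]. Sign changes = RHP roots = 0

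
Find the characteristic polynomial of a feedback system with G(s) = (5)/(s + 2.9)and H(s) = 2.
Characteristic poly = G_den * H_den + G_num * H_num = (s + 2.9) + (10) = s + 12.9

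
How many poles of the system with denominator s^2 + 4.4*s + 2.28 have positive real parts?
s^2 + 4.4*s + 2.28 = (s + 3.8)(s + 0.6). Poles: -0.6, -3.8. RHP poles (Re>0): 0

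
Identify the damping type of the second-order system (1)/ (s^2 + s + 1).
Standard form: ωn²/(s²+2ζωn·s+ωn²) gives ωn=1, ζ=0.5.
Underdamped (ζ = 0.5 < 1)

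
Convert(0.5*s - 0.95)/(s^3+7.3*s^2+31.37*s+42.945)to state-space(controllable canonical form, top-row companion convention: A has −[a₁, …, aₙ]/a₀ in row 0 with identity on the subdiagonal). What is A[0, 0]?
Reachable canonical form for den = s^3 + 7.3*s^2 + 31.37*s + 42.945: top row of A = -[a₁,a₂,...,aₙ]/a₀, ones on the subdiagonal, zeros elsewhere.
A = [[-7.3, -31.37, -42.945], [1, 0, 0], [0, 1, 0]].
A[0,0] = -7.3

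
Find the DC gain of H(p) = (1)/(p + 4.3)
DC gain = H(0) = num(0)/den(0) = 1/4.3 = 0.2326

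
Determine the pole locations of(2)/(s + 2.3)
Set denominator = 0: s + 2.3 = 0 → Poles: -2.3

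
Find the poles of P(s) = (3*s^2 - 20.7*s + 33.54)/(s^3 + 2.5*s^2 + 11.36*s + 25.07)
Set denominator = 0: s^3 + 2.5*s^2 + 11.36*s + 25.07 = (s + 2.3)(s^2 + 0.2*s + 10.9) = 0 → Poles: -0.1 + 3.3j, -0.1 - 3.3j, -2.3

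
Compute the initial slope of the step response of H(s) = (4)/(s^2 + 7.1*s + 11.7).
IVT: y'(0⁺) = lim_{s→∞} s²·Y(s) = lim_{s→∞} s·H(s).
deg(num) = 0, deg(den) = 2, relative degree = 2 ≥ 2, so s·H(s) → 0. Initial slope = 0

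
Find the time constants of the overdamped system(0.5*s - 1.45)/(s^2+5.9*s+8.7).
Overdamped: real poles at -2.9, -3. τ = -1/pole → τ₁ = 0.3448, τ₂ = 0.3333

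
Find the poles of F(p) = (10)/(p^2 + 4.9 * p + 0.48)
Set denominator = 0: p^2 + 4.9*p + 0.48 = (p + 4.8)(p + 0.1) = 0 → Poles: -0.1, -4.8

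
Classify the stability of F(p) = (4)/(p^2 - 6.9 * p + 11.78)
Denominator: p^2 - 6.9*p + 11.78 = (p - 3.1)(p - 3.8). Poles: 3.1, 3.8. Unstable (2 pole(s) in RHP)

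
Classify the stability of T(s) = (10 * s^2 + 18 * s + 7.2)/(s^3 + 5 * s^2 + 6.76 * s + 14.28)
Denominator: s^3 + 5*s^2 + 6.76*s + 14.28 = (s + 4.2)(s^2 + 0.8*s + 3.4). Poles: -0.4 + 1.8j, -0.4 - 1.8j, -4.2. Stable (all poles in LHP)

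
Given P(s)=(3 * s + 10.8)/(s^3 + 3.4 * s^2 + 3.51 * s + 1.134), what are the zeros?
Set numerator = 0: 3*s + 10.8 = 0 → Zeros: -3.6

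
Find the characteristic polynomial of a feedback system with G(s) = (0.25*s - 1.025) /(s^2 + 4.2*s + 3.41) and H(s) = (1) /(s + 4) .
Characteristic poly = G_den * H_den + G_num * H_num = (s^3 + 8.2*s^2 + 20.21*s + 13.64) + (0.25*s - 1.025) = s^3 + 8.2*s^2 + 20.46*s + 12.615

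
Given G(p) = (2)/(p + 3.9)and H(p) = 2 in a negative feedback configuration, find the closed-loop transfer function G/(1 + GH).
Closed-loop T = G/(1+GH).
Numerator: G_num * H_den = 2.
Denominator: G_den * H_den + G_num * H_num = (p + 3.9) + (4) = p + 7.9.
T(p) = (2)/(p + 7.9)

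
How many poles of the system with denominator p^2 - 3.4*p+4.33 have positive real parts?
Poles: 1.7 + 1.2j, 1.7 - 1.2j. RHP poles (Re>0): 2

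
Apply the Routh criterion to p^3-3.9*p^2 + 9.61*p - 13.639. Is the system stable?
Routh array:
p^3: [1, 9.61]; p^2: [-3.9, -13.639]; p^1: [6.11282]; p^0: [-13.639]
First column: [1, -3.9, 6.11282, -13.639]. Sign changes = 3.
No, unstable (3 RHP root(s))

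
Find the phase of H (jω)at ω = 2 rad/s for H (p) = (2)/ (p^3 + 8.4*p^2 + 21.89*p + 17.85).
Substitute p = j*2: H(j2) = -0.0206115 - 0.0468242j.
∠H(j2) = atan2(Im, Re) = atan2(-0.0468242, -0.0206115) = -113.76°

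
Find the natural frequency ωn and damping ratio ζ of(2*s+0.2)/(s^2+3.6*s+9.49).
Underdamped: complex pole -1.8 + 2.5j. ωn = |pole| = 3.081, ζ = -Re(pole)/ωn = 0.5843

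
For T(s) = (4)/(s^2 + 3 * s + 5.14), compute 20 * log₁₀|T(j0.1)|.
Substitute s = j*0.1: T(j0.1) = 0.77707 - 0.0454427j.
|T(j0.1)| = sqrt(Re² + Im²) = 0.7784.
20*log₁₀(0.7784) = -2.18 dB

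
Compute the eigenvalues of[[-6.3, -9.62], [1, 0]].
Eigenvalues solve det(λI - A) = 0.
Characteristic polynomial: λ^2 + 6.3*λ + 9.62 = 0.
Factor: (λ + 2.6)(λ + 3.7) = 0.
Roots: -2.6, -3.7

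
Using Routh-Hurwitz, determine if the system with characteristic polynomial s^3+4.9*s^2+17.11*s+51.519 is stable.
Routh array:
s^3: [1, 17.11]; s^2: [4.9, 51.519]; s^1: [6.59592]; s^0: [51.519]
First column: [1, 4.9, 6.59592, 51.519]. Sign changes = 0.
Yes, stable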